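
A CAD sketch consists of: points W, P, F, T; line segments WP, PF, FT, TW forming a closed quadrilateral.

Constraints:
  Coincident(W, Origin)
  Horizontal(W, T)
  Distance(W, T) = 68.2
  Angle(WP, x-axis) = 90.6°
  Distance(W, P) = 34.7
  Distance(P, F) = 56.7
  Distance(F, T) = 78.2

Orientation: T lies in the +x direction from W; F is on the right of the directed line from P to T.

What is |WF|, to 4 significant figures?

22.71

Checks: |PF| = 56.70 ✓; |FT| = 78.20 ✓.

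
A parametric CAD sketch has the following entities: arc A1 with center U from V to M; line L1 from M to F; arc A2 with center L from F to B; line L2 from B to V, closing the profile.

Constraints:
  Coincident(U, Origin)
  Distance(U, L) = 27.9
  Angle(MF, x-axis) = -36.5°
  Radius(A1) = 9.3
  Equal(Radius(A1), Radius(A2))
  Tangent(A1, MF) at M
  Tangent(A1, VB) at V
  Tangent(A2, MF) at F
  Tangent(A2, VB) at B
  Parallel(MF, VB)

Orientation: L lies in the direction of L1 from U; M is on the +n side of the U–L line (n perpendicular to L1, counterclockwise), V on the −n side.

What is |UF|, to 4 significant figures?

29.41

Tangency of A1 to both parallel lines with radius 9.3 puts M and V at U ± 9.3·n: M = (5.532, 7.476), V = (-5.532, -7.476). Equal radii place F and B the same way about L: F = L + 9.3·n = (27.96, -9.120), B = L − 9.3·n = (16.90, -24.07). Then |UF| = |F − U| = 29.41.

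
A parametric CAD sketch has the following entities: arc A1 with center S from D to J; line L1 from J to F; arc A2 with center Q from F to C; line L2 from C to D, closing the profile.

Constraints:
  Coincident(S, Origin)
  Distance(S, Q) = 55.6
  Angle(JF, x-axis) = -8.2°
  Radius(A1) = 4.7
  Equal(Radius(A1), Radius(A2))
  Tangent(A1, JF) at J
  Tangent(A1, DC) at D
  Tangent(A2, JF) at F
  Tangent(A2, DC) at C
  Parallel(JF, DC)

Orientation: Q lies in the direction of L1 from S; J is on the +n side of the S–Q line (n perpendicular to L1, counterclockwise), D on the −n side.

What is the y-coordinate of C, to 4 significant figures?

-12.58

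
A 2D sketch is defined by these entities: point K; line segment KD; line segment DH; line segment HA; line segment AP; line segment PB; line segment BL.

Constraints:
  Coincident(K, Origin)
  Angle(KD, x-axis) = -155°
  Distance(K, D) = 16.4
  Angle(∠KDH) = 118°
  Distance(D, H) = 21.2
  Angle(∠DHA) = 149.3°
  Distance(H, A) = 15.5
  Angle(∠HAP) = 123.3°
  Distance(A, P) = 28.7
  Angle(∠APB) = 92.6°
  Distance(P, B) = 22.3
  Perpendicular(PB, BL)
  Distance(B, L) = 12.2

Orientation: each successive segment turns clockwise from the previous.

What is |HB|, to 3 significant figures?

39.3

K is at the origin; KD runs at -155.0° with length 16.4, so D = (-14.9, -6.93). ∠KDH = 118.0° gives DH at 143° from the x-axis; with |DH| = 21.2, H = (-31.8, 5.83). ∠DHA = 149.3° gives HA at 112° from the x-axis; with |HA| = 15.5, A = (-37.7, 20.2). ∠HAP = 123.3° gives AP at 55.6° from the x-axis; with |AP| = 28.7, P = (-21.5, 43.8). ∠APB = 92.6° gives PB at -31.8° from the x-axis; with |PB| = 22.3, B = (-2.51, 32.1). Then |HB| = |B − H| = 39.3.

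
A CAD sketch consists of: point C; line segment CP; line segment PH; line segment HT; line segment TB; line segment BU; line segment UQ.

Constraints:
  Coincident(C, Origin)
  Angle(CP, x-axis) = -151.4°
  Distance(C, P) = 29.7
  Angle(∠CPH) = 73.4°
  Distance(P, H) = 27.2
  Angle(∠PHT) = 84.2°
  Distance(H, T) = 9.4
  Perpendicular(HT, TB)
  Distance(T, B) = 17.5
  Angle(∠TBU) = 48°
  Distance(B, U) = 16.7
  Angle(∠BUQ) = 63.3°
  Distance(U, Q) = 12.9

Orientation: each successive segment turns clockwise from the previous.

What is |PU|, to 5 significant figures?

21.520

C is at the origin; CP runs at -151.4° with length 29.7, so P = (-26.076, -14.217). ∠CPH = 73.4° gives PH at 102.00° from the x-axis; with |PH| = 27.2, H = (-31.731, 12.388). ∠PHT = 84.2° gives HT at 6.2000° from the x-axis; with |HT| = 9.4, T = (-22.386, 13.404). The perpendicularity gives TB at right angles to HT, so TB runs at -83.800°; with |TB| = 17.5, B = (-20.496, -3.9940). ∠TBU = 48.0° gives BU at 144.20° from the x-axis; with |BU| = 16.7, U = (-34.041, 5.7748). Then |PU| = |U − P| = 21.520.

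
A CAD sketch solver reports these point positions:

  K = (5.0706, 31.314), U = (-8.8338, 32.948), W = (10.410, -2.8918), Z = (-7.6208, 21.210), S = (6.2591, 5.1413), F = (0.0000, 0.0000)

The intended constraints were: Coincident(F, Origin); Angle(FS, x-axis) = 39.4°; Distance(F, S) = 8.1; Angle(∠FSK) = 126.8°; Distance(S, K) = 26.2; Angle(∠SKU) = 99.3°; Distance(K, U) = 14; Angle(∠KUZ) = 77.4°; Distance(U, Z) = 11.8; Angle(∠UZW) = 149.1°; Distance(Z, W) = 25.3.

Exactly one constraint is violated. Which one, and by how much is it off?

Distance(Z, W) = 25.3 — off by 4.80.

F = (0.00, 0.00) ✓; FS at 39.40° ✓; |FS| = 8.100 ✓; ∠FSK = 126.8° ✓; |SK| = 26.20 ✓; ∠SKU = 99.30° ✓; |KU| = 14.00 ✓; ∠KUZ = 77.40° ✓; |UZ| = 11.80 ✓; ∠UZW = 149.1° ✓; |ZW| = 30.10 ✗.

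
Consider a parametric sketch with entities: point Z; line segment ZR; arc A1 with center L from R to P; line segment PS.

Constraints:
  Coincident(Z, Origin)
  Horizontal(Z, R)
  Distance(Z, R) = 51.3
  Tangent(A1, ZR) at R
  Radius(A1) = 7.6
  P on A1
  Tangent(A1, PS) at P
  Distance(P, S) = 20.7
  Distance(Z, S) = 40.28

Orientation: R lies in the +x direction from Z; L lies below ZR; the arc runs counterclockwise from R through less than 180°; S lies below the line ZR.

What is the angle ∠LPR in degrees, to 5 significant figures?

60.520°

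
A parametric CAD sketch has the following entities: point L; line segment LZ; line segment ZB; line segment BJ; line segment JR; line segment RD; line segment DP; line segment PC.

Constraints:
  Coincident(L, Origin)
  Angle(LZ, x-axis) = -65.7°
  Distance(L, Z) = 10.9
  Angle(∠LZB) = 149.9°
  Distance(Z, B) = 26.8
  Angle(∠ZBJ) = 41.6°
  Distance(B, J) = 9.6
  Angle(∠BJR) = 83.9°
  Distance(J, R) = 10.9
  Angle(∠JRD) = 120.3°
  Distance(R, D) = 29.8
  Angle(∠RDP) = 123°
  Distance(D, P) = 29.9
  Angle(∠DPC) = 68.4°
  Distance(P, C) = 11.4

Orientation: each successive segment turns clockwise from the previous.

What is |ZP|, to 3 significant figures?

64.8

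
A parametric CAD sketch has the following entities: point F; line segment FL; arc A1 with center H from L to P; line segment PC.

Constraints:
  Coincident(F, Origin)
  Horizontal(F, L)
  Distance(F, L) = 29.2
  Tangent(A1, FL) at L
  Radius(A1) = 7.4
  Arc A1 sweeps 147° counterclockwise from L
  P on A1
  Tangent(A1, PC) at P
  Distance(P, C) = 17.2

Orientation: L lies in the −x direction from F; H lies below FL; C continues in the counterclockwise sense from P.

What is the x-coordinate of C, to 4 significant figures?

-18.81

F is at the origin; F and L share the same y with |FL| = 29.2 and L on the −x side, so L = (-29.20, 0.000). Tangency of A1 to FL means the radius HL is perpendicular to FL, so H = L + (0, -7.4) = (-29.20, -7.400). On A1, L sits at bearing 90° from H; a 147° counterclockwise sweep puts P at bearing 237°, so P = H + 7.4·(cos 237°, sin 237°) = (-33.23, -13.61). Tangency of A1 to PC means the radius HP is perpendicular to PC, so PC runs along (−sin 237°, cos 237°); with |PC| = 17.2, C = (-18.81, -22.97). So C.x = -18.81.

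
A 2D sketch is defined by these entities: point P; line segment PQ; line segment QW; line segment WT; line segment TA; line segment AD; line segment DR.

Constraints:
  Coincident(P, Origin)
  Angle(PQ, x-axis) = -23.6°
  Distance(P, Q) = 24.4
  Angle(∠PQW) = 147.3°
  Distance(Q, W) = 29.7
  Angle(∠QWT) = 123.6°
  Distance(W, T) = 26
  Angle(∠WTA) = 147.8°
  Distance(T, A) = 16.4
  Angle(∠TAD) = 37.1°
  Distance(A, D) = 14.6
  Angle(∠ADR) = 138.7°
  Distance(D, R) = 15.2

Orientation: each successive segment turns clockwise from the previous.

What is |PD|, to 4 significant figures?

57.53

P is at the origin; PQ runs at -23.6° with length 24.4, so Q = (22.36, -9.769). ∠PQW = 147.3° gives QW at -56.30° from the x-axis; with |QW| = 29.7, W = (38.84, -34.48). ∠QWT = 123.6° gives WT at -112.7° from the x-axis; with |WT| = 26.0, T = (28.80, -58.46). ∠WTA = 147.8° gives TA at -144.9° from the x-axis; with |TA| = 16.4, A = (15.39, -67.89). ∠TAD = 37.1° gives AD at 72.20° from the x-axis; with |AD| = 14.6, D = (19.85, -53.99). Then |PD| = |D − P| = 57.53.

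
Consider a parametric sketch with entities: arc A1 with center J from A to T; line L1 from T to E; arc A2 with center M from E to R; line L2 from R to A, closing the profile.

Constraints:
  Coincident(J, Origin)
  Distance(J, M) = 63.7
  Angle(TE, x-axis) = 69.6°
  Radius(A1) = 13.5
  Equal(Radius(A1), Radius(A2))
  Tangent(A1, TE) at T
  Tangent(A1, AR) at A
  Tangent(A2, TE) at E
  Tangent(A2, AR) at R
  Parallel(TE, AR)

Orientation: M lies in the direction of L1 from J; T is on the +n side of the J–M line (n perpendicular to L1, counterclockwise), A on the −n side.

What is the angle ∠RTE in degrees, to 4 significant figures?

22.97°

Tangency of A1 to both parallel lines with radius 13.5 puts T and A at J ± 13.5·n: T = (-12.65, 4.706), A = (12.65, -4.706). Equal radii place E and R the same way about M: E = M + 13.5·n = (9.551, 64.41), R = M − 13.5·n = (34.86, 55.00). Then cos ∠RTE = TR·TE / (|TR||TE|), giving 22.97°.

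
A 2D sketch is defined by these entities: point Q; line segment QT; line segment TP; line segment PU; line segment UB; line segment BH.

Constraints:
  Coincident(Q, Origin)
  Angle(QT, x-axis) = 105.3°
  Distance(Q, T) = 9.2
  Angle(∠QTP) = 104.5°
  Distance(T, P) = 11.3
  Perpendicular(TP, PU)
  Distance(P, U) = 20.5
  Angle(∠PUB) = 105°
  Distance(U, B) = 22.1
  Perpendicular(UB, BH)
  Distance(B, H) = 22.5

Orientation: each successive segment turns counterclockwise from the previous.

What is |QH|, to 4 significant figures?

14.27

Q is at the origin; QT runs at 105.3° with length 9.2, so T = (-2.428, 8.874). ∠QTP = 104.5° gives TP at -179.2° from the x-axis; with |TP| = 11.3, P = (-13.73, 8.716). TP is perpendicular to PU, so PU runs at -89.20°; with |PU| = 20.5, U = (-13.44, -11.78). ∠PUB = 105.0° gives UB at -14.20° from the x-axis; with |UB| = 22.1, B = (7.984, -17.20). UB is perpendicular to BH, so BH runs at 75.80°; with |BH| = 22.5, H = (13.50, 4.609). Then |QH| = |H − Q| = 14.27.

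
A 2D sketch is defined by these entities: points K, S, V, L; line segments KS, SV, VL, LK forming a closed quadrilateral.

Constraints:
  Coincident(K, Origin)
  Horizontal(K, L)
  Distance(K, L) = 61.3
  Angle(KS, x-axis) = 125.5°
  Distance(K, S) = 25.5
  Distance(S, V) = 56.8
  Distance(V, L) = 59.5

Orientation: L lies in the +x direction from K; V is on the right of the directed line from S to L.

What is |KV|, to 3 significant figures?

31.9

K is at the origin; K and L share the same y with |KL| = 61.3 and L in +x, so L = (61.3, 0). KS runs at 125.5° with |KS| = 25.5, so S = (-14.8, 20.8). V is determined by |SV| = 56.8 and |VL| = 59.5 together: it lies at the intersection of circle(S, 56.8) and circle(L, 59.5). With |SL| = 78.9, the foot of the radical line on SL is 37.5 from S and the perpendicular offset is √(56.8² − 37.5²) = 42.7. Taking the right-of-SL solution: V = (10.1, -30.3).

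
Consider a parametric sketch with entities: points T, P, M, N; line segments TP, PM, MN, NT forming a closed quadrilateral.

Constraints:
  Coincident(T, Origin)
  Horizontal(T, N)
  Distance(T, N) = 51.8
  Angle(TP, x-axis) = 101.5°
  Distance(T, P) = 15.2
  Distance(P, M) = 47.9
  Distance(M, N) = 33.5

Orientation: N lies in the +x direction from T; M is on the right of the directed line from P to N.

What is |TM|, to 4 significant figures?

35.08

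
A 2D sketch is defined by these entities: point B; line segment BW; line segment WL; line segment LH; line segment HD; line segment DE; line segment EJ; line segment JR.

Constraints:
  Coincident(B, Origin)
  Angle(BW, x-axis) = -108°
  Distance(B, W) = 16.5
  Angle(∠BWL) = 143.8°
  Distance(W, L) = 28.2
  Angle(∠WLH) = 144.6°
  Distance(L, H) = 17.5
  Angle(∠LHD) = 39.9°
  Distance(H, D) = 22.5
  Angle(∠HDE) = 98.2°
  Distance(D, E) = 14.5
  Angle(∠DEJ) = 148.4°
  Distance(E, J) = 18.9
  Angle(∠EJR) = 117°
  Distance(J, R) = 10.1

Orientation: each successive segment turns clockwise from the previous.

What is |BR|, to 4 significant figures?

55.87

∠DEJ = 148.4° gives EJ at -73.10° from the x-axis; with |EJ| = 18.9, J = (-11.96, -45.45). ∠EJR = 117.0° gives JR at -136.1° from the x-axis; with |JR| = 10.1, R = (-19.23, -52.45). Then |BR| = |R − B| = 55.87.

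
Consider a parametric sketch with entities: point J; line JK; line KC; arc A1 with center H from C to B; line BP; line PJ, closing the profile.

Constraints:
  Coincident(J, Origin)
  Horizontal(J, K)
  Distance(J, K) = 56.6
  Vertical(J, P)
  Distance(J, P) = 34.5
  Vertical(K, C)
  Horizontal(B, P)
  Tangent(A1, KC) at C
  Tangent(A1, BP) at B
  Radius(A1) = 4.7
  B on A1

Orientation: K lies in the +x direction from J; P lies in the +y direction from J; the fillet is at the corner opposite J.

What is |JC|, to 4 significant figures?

63.97

J is at the origin; J and K share the same y with |JK| = 56.6 and K on the +x side, so K = (56.60, 0.000). J and P share the same x with |JP| = 34.5 and P on the +y side, so P = (0.000, 34.50). The virtual corner opposite J is at (56.60, 34.50). Tangency of A1 to KC means the radius HC is perpendicular to KC and A1 meets BP tangentially, so HB is at right angles to BP, with radius 4.7, so the center H sits 4.7 in from both sides at H = (51.90, 29.80). That places the tangent points at C = (56.60, 29.80) on KC and B = (51.90, 34.50) on BP. Then |JC| = |C − J| = 63.97.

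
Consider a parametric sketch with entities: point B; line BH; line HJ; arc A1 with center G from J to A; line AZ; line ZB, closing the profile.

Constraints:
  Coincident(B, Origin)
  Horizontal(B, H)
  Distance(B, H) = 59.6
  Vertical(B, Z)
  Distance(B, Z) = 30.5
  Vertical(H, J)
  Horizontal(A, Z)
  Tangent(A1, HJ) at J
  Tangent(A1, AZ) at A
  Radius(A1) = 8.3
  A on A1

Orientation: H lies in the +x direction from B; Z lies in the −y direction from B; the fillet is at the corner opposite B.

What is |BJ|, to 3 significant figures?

63.6

B is at the origin; B and H share the same y with |BH| = 59.6 and H on the +x side, so H = (59.6, 0.00). B and Z share the same x with |BZ| = 30.5 and Z on the −y side, so Z = (0.00, -30.5). The virtual corner opposite B is at (59.6, -30.5). Tangency of A1 to HJ means the radius GJ is perpendicular to HJ and A1 meets AZ tangentially, so GA is at right angles to AZ, with radius 8.3, so the center G sits 8.3 in from both sides at G = (51.3, -22.2). That places the tangent points at J = (59.6, -22.2) on HJ and A = (51.3, -30.5) on AZ. Then |BJ| = |J − B| = 63.6.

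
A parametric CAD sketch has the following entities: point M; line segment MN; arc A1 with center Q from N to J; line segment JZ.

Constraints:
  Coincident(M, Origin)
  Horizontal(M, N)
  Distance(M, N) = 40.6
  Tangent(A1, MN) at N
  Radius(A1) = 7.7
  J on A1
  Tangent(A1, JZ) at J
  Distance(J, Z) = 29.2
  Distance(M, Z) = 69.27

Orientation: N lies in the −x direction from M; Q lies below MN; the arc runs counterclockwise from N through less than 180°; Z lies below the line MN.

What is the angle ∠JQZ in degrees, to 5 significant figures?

75.227°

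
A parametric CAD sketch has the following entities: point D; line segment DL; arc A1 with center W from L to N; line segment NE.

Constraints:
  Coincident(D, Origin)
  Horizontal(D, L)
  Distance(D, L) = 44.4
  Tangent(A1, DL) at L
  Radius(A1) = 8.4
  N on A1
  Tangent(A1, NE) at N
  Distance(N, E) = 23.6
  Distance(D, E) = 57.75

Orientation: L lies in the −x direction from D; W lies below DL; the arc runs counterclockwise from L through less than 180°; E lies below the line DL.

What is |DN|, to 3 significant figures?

53.6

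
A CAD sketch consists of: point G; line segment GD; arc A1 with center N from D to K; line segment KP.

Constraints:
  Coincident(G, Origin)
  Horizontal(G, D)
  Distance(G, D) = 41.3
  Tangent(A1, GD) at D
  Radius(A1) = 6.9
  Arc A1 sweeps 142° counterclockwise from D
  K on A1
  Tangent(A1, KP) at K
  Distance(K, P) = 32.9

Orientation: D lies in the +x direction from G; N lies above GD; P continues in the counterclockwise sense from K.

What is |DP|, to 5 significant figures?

39.143

G is at the origin; G and D share the same y with |GD| = 41.3 and D on the +x side, so D = (41.300, 0.0000). The tangent condition forces ND to be normal to GD, so N = D + (0, 6.9) = (41.300, 6.9000). On A1, D sits at bearing -90° from N; a 142° counterclockwise sweep puts K at bearing 52°, so K = N + 6.9·(cos 52°, sin 52°) = (45.548, 12.337). The tangent condition forces NK to be normal to KP, so KP runs along (−sin 52°, cos 52°); with |KP| = 32.9, P = (19.623, 32.593). Then |DP| = |P − D| = 39.143.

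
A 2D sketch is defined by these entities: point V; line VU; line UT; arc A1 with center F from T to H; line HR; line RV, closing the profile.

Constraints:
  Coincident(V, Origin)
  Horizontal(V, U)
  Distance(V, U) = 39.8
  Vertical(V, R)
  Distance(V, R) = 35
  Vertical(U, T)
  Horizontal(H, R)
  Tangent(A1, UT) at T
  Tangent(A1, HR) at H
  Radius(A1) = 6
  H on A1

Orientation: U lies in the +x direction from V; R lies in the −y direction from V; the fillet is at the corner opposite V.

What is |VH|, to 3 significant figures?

48.7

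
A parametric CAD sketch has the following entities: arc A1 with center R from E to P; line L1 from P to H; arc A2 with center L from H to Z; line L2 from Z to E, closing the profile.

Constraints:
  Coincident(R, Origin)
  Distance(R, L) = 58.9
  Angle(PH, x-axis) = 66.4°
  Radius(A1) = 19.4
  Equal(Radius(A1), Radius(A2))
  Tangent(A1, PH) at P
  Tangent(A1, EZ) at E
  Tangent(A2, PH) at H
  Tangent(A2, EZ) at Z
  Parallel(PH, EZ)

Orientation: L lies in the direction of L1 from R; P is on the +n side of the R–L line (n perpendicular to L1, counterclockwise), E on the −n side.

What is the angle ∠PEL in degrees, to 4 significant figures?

71.77°

The slot axis is L1's direction at 66.4°, so u = (cos 66.4°, sin 66.4°) = (0.4003, 0.9164) and n = (−sin 66.4°, cos 66.4°) = (-0.9164, 0.4003). R is at the origin and L lies 58.9 along u from R, so L = 58.9·u = (23.58, 53.97). Tangency of A1 to both parallel lines with radius 19.4 puts P and E at R ± 19.4·n: P = (-17.78, 7.767), E = (17.78, -7.767). Then cos ∠PEL = EP·EL / (|EP||EL|), giving 71.77°.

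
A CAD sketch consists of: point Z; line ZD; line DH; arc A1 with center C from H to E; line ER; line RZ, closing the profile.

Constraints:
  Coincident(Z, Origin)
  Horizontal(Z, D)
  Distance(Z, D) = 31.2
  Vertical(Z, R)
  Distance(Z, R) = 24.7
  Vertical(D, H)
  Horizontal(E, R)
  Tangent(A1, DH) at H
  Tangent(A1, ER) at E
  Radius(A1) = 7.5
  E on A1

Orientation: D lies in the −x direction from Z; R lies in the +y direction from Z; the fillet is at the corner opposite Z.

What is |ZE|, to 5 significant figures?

34.231

The virtual corner opposite Z is at (-31.200, 24.700). Since A1 is tangent to DH there, CH ⟂ DH and A1 meets ER tangentially, so CE is at right angles to ER, with radius 7.5, so the center C sits 7.5 in from both sides at C = (-23.700, 17.200). That places the tangent points at H = (-31.200, 17.200) on DH and E = (-23.700, 24.700) on ER. Then |ZE| = |E − Z| = 34.231.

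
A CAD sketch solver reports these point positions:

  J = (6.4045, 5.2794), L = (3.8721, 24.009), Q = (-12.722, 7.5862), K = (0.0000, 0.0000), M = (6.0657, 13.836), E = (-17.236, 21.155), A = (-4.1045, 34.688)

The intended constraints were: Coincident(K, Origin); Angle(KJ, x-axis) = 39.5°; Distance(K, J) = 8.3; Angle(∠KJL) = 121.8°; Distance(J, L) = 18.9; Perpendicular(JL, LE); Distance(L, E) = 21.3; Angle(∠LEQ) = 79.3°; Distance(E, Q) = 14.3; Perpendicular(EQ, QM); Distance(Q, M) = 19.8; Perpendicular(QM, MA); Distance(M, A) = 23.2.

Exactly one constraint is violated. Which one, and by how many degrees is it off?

Perpendicular(QM, MA) — off by 7.60°.

K = (0.00, 0.00) ✓; KJ at 39.50° ✓; |KJ| = 8.300 ✓; ∠KJL = 121.8° ✓; |JL| = 18.90 ✓; ∠(JL, LE) = 90.00° ✓; |LE| = 21.30 ✓; ∠LEQ = 79.30° ✓; |EQ| = 14.30 ✓; ∠(EQ, QM) = 90.00° ✓; |QM| = 19.80 ✓; ∠(QM, MA) = 97.60° ✗; |MA| = 23.20 ✓.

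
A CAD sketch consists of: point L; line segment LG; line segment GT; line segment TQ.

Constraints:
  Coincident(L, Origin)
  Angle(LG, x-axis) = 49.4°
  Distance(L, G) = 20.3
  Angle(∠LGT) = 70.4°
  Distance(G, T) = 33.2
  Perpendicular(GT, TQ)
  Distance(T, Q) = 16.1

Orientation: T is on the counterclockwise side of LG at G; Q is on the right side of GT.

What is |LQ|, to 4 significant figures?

44.01

L is at the origin; LG runs at 49.4° with length 20.3, so G = 20.3·(cos 49.4°, sin 49.4°) = (13.21, 15.41). ∠LGT = 70.4°, so GT runs at 49.4° + (180° − 70.4°) = 159.0° from the x-axis; with |GT| = 33.2, T = G + 33.2·(cos 159.0°, sin 159.0°) = (-17.78, 27.31). The perpendicularity gives TQ at right angles to GT; with |TQ| = 16.1 on the right of GT, Q = T + 16.1·(0.3584, 0.9336) = (-12.01, 42.34). Then |LQ| = |Q − L| = 44.01.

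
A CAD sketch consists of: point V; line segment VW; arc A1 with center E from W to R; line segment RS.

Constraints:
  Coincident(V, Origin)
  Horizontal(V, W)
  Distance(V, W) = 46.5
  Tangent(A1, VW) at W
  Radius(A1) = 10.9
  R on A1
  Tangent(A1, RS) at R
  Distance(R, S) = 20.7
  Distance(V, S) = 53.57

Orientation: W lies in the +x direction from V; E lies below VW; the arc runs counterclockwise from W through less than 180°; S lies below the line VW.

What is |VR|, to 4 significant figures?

38.57

V is at the origin; V and W share the same y with |VW| = 46.5 and W on the +x side, so W = (46.50, 0.000). Since A1 is tangent to VW there, EW ⟂ VW, so E = W + (0, -10.9) = (46.50, -10.90). Since ER ⟂ RS (tangency), |ES| = √(10.9² + 20.7²) = 23.39 regardless of where R sits on A1. So S lies on both circle(V, 53.57) and circle(E, 23.39); the below-VW intersection is S = (41.58, -33.77). R is the foot of the tangent from S: R = (36.00, -13.84).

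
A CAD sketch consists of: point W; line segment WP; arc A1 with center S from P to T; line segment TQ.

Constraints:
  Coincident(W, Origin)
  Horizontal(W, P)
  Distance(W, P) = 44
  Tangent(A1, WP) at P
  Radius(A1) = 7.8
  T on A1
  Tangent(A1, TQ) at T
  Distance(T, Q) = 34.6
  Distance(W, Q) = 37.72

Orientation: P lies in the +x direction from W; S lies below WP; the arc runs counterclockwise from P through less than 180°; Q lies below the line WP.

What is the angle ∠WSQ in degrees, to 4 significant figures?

54.69°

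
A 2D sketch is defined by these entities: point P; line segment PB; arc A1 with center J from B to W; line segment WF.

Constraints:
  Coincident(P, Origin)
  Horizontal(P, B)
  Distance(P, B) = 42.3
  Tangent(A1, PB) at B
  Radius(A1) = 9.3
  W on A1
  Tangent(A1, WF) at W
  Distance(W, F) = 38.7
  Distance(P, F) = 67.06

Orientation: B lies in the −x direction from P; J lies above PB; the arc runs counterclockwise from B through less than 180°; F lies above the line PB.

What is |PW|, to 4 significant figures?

35.66

Checks: |JW| = 9.300 ✓; ∠(JW, WF) = 90.00° ✓; |WF| = 38.70 ✓; |PF| = 67.06 ✓.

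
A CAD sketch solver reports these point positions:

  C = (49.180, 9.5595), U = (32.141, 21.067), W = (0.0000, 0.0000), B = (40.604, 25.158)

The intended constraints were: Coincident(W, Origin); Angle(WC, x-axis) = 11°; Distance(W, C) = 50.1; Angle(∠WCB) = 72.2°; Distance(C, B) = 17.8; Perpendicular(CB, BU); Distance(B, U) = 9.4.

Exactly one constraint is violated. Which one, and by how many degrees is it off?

Perpendicular(CB, BU) — off by 3.00°.

W = (0.00, 0.00) ✓; WC at 11.00° ✓; |WC| = 50.10 ✓; ∠WCB = 72.20° ✓; |CB| = 17.80 ✓; ∠(CB, BU) = 87.00° ✗; |BU| = 9.400 ✓.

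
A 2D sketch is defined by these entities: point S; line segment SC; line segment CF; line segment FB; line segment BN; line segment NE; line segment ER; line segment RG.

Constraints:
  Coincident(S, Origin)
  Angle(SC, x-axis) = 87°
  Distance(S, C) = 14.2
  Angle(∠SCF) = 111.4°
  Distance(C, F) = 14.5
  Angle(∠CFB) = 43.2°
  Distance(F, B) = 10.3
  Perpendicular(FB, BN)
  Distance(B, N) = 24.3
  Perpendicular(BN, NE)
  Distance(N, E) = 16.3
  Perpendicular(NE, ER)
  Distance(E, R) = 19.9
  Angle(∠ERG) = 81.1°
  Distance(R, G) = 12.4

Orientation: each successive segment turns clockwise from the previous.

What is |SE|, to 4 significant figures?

35.82

FB is perpendicular to BN, so BN runs at 151.6°; with |BN| = 24.3, N = (-11.77, 21.25). BN ⟂ NE, so NE runs at 61.60°; with |NE| = 16.3, E = (-4.020, 35.59). Then |SE| = |E − S| = 35.82.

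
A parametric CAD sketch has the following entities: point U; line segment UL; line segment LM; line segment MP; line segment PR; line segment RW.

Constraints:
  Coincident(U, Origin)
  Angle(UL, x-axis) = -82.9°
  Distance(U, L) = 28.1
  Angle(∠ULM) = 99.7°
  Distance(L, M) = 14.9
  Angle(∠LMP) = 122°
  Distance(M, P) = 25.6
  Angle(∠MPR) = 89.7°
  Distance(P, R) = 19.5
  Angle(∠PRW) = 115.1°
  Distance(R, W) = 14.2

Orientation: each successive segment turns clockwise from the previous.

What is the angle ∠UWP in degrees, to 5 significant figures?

148.31°

∠MPR = 89.7° gives PR at 48.500° from the x-axis; with |PR| = 19.5, R = (-17.132, -0.72401). ∠PRW = 115.1° gives RW at -16.400° from the x-axis; with |RW| = 14.2, W = (-3.5093, -4.7333). Then cos ∠UWP = WU·WP / (|WU||WP|), giving 148.31°.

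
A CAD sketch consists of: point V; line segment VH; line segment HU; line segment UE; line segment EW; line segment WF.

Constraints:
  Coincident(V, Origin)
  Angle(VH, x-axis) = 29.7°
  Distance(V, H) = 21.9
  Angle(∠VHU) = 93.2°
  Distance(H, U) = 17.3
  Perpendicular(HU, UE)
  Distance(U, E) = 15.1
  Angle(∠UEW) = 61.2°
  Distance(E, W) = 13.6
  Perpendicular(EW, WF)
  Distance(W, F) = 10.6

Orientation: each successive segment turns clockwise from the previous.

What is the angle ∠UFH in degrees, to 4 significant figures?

169.8°

∠UEW = 61.2° gives EW at 94.10° from the x-axis; with |EW| = 13.6, W = (14.77, 1.688). The perpendicularity gives WF at right angles to EW, so WF runs at 4.100°; with |WF| = 10.6, F = (25.34, 2.446). Then cos ∠UFH = FU·FH / (|FU||FH|), giving 169.8°.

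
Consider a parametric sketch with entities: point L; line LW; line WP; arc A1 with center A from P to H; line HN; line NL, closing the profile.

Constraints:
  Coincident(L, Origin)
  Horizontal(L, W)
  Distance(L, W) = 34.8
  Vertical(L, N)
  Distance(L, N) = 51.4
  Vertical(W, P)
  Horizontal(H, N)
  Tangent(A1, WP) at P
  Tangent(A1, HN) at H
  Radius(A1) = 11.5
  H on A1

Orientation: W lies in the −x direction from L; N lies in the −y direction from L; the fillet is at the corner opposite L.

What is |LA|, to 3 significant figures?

46.2

L is at the origin; LW is horizontal with |LW| = 34.8 and W on the −x side, so W = (-34.8, 0.00). L and N share the same x with |LN| = 51.4 and N on the −y side, so N = (0.00, -51.4). The virtual corner opposite L is at (-34.8, -51.4). A1 meets WP tangentially, so AP is at right angles to WP and the tangent condition forces AH to be normal to HN, with radius 11.5, so the center A sits 11.5 in from both sides at A = (-23.3, -39.9). Then |LA| = |A − L| = 46.2.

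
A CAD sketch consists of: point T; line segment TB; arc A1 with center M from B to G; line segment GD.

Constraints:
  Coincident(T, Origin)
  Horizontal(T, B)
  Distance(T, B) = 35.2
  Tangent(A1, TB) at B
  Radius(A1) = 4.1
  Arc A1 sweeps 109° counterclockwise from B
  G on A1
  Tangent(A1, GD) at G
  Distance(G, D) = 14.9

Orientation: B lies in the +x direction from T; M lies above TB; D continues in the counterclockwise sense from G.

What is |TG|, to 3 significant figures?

39.5

T is at the origin; T and B share the same y with |TB| = 35.2 and B on the +x side, so B = (35.2, 0.00). The tangent condition forces MB to be normal to TB, so M = B + (0, 4.1) = (35.2, 4.10). On A1, B sits at bearing -90° from M; a 109° counterclockwise sweep puts G at bearing 19°, so G = M + 4.1·(cos 19°, sin 19°) = (39.1, 5.43). Then |TG| = |G − T| = 39.5.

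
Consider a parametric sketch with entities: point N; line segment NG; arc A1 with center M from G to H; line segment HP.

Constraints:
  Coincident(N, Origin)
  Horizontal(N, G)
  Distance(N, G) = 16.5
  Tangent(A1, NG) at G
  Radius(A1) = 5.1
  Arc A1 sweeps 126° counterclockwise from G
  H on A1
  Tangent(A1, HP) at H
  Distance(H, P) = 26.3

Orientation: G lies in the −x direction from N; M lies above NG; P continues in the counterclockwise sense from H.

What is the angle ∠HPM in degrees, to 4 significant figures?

10.97°

N is at the origin; N and G share the same y with |NG| = 16.5 and G on the −x side, so G = (-16.50, 0.000). A1 meets NG tangentially, so MG is at right angles to NG, so M = G + (0, 5.1) = (-16.50, 5.100). On A1, G sits at bearing -90° from M; a 126° counterclockwise sweep puts H at bearing 36°, so H = M + 5.1·(cos 36°, sin 36°) = (-12.37, 8.098). The tangent condition forces MH to be normal to HP, so HP runs along (−sin 36°, cos 36°); with |HP| = 26.3, P = (-27.83, 29.37). Then cos ∠HPM = PH·PM / (|PH||PM|), giving 10.97°.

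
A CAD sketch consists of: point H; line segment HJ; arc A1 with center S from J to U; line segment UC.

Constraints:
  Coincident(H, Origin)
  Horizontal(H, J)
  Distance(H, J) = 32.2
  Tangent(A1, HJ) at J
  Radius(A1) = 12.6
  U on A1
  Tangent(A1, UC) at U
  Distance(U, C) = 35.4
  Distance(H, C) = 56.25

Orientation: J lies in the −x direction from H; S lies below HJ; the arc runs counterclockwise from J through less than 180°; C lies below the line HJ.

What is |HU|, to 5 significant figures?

47.104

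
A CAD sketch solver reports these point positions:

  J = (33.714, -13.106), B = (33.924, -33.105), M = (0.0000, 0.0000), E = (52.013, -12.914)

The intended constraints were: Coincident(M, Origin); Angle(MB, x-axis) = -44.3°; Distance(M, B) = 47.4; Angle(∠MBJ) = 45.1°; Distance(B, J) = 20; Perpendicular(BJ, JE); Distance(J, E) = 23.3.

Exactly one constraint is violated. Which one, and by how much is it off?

Distance(J, E) = 23.3 — off by 5.00.

M = (0.00, 0.00) ✓; MB at -44.30° ✓; |MB| = 47.40 ✓; ∠MBJ = 45.10° ✓; |BJ| = 20.00 ✓; ∠(BJ, JE) = 90.00° ✓; |JE| = 18.30 ✗.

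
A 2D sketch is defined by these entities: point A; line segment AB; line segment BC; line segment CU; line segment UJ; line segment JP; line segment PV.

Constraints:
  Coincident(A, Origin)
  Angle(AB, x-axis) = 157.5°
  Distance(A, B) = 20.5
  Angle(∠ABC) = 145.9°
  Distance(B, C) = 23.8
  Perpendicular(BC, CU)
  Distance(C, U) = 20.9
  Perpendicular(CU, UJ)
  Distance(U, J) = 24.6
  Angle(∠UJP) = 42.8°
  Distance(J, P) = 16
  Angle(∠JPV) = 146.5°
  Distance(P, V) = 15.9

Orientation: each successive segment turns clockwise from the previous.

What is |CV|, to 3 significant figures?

7.98

A is at the origin; AB runs at 157.5° with length 20.5, so B = (-18.9, 7.85). ∠ABC = 145.9° gives BC at 123° from the x-axis; with |BC| = 23.8, C = (-32.0, 27.7). BC ⟂ CU, so CU runs at 33.4°; with |CU| = 20.9, U = (-14.6, 39.2). CU ⟂ UJ, so UJ runs at -56.6°; with |UJ| = 24.6, J = (-1.05, 18.7). ∠UJP = 42.8° gives JP at 166° from the x-axis; with |JP| = 16.0, P = (-16.6, 22.5). ∠JPV = 146.5° gives PV at 133° from the x-axis; with |PV| = 15.9, V = (-27.4, 34.2). Then |CV| = |V − C| = 7.98.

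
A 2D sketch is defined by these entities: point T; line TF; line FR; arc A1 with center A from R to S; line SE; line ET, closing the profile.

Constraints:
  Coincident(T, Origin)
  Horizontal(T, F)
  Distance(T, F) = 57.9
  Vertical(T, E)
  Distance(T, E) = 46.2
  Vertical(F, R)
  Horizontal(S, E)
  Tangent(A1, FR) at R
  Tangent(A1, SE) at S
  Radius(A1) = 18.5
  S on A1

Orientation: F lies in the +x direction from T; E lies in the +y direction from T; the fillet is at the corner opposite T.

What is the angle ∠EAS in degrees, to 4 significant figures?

64.85°

The virtual corner opposite T is at (57.90, 46.20). Since A1 is tangent to FR there, AR ⟂ FR and the tangent condition forces AS to be normal to SE, with radius 18.5, so the center A sits 18.5 in from both sides at A = (39.40, 27.70). That places the tangent points at R = (57.90, 27.70) on FR and S = (39.40, 46.20) on SE. Then cos ∠EAS = AE·AS / (|AE||AS|), giving 64.85°.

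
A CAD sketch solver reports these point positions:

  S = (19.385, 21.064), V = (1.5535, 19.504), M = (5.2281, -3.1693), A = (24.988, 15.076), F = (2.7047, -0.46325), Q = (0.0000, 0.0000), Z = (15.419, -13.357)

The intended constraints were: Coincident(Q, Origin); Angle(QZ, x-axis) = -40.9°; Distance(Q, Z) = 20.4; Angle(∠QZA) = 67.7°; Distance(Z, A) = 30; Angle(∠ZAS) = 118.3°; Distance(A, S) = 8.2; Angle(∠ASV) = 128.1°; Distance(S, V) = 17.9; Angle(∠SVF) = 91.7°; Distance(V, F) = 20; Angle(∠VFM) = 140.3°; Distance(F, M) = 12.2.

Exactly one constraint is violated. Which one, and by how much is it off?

Distance(F, M) = 12.2 — off by 8.50.

Q = (0.00, 0.00) ✓; QZ at -40.90° ✓; |QZ| = 20.40 ✓; ∠QZA = 67.70° ✓; |ZA| = 30.00 ✓; ∠ZAS = 118.3° ✓; |AS| = 8.201 ✓; ∠ASV = 128.1° ✓; |SV| = 17.90 ✓; ∠SVF = 91.70° ✓; |VF| = 20.00 ✓; ∠VFM = 140.3° ✓; |FM| = 3.700 ✗.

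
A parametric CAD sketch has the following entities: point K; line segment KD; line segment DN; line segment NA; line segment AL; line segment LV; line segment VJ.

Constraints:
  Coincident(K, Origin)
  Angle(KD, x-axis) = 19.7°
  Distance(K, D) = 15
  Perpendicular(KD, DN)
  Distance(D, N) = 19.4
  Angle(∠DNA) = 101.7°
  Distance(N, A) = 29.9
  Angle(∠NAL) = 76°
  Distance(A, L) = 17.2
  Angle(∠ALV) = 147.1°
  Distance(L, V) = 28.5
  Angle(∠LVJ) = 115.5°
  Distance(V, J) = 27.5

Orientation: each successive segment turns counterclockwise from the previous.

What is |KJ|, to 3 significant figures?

31.7

∠ALV = 147.1° gives LV at -35.1° from the x-axis; with |LV| = 28.5, V = (7.73, -13.2). ∠LVJ = 115.5° gives VJ at 29.4° from the x-axis; with |VJ| = 27.5, J = (31.7, 0.324). Then |KJ| = |J − K| = 31.7.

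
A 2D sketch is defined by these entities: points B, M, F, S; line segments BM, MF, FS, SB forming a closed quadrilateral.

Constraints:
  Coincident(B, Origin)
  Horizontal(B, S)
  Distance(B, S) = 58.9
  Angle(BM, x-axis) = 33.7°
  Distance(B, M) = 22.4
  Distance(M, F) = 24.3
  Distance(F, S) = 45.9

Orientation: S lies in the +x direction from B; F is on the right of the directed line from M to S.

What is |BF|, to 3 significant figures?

18.5

B is at the origin; B and S share the same y with |BS| = 58.9 and S in +x, so S = (58.9, 0). BM runs at 33.7° with |BM| = 22.4, so M = (18.6, 12.4). F is determined by |MF| = 24.3 and |FS| = 45.9 together: it lies at the intersection of circle(M, 24.3) and circle(S, 45.9). With |MS| = 42.1, the foot of the radical line on MS is 3.08 from M and the perpendicular offset is √(24.3² − 3.08²) = 24.1. Taking the right-of-MS solution: F = (14.5, -11.5).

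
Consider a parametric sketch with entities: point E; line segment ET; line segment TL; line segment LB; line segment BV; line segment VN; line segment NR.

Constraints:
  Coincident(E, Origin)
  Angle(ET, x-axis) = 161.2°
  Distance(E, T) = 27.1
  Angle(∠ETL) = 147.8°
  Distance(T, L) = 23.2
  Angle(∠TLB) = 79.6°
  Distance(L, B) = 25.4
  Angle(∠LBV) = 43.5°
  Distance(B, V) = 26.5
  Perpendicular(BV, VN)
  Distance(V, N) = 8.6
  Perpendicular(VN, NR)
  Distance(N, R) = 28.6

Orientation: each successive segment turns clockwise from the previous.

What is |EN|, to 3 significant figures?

38.0

∠LBV = 43.5° gives BV at -108° from the x-axis; with |BV| = 26.5, V = (-26.1, 13.7). BV is perpendicular to VN, so VN runs at 162°; with |VN| = 8.6, N = (-34.3, 16.3). Then |EN| = |N − E| = 38.0.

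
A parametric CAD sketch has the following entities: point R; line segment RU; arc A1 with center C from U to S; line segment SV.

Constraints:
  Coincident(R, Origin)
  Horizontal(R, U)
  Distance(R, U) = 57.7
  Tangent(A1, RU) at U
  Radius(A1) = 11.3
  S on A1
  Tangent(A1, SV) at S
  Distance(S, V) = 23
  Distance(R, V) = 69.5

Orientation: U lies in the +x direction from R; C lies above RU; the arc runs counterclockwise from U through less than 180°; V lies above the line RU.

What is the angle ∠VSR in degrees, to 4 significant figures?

79.58°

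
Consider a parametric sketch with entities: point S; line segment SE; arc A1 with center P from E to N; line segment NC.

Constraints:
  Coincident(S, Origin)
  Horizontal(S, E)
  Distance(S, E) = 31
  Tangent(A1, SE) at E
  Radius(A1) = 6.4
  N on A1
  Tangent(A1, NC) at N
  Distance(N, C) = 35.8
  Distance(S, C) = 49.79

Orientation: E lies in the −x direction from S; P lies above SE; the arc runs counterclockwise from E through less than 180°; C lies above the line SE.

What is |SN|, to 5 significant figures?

25.490

Checks: S = (0.00, 0.00) ✓; |PN| = 6.400 ✓; ∠(PN, NC) = 90.00° ✓; |NC| = 35.80 ✓; |SC| = 49.79 ✓.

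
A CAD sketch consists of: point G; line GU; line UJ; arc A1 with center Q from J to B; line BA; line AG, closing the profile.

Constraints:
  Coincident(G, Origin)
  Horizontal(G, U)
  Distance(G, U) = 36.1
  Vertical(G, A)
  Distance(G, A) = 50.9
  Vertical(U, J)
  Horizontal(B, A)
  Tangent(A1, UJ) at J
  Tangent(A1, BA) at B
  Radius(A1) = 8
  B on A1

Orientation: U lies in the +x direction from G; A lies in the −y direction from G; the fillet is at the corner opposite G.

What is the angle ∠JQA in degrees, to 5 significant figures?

164.11°

G is at the origin; GU is horizontal with |GU| = 36.1 and U on the +x side, so U = (36.100, 0.0000). GA is vertical with |GA| = 50.9 and A on the −y side, so A = (0.0000, -50.900). The virtual corner opposite G is at (36.100, -50.900). Since A1 is tangent to UJ there, QJ ⟂ UJ and tangency of A1 to BA means the radius QB is perpendicular to BA, with radius 8.0, so the center Q sits 8.0 in from both sides at Q = (28.100, -42.900). That places the tangent points at J = (36.100, -42.900) on UJ and B = (28.100, -50.900) on BA. Then cos ∠JQA = QJ·QA / (|QJ||QA|), giving 164.11°.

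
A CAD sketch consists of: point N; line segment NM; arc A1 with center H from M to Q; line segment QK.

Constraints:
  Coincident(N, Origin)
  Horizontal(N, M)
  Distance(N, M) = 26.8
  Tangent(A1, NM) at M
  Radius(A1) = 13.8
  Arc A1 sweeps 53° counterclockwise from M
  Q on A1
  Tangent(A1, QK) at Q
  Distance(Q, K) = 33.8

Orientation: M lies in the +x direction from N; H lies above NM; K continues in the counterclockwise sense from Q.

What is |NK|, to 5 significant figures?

66.621

N is at the origin; N and M share the same y with |NM| = 26.8 and M on the +x side, so M = (26.800, 0.0000). The tangent condition forces HM to be normal to NM, so H = M + (0, 13.8) = (26.800, 13.800). On A1, M sits at bearing -90° from H; a 53° counterclockwise sweep puts Q at bearing -37°, so Q = H + 13.8·(cos -37°, sin -37°) = (37.821, 5.4950). A1 meets QK tangentially, so HQ is at right angles to QK, so QK runs along (−sin -37°, cos -37°); with |QK| = 33.8, K = (58.163, 32.489). Then |NK| = |K − N| = 66.621.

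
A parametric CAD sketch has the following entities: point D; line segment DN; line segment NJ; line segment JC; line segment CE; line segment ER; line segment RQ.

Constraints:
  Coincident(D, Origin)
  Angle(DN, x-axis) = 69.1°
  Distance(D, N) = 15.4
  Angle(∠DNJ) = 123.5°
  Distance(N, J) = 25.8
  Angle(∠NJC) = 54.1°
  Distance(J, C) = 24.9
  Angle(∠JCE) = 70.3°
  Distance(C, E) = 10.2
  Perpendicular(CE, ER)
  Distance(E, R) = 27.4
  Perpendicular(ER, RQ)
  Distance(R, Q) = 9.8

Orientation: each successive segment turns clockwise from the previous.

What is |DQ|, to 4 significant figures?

42.93

D is at the origin; DN runs at 69.1° with length 15.4, so N = (5.494, 14.39). ∠DNJ = 123.5° gives NJ at 12.60° from the x-axis; with |NJ| = 25.8, J = (30.67, 20.01). ∠NJC = 54.1° gives JC at -113.3° from the x-axis; with |JC| = 24.9, C = (20.82, -2.854). ∠JCE = 70.3° gives CE at 137.0° from the x-axis; with |CE| = 10.2, E = (13.36, 4.102). CE is perpendicular to ER, so ER runs at 47.00°; with |ER| = 27.4, R = (32.05, 24.14). The perpendicularity gives RQ at right angles to ER, so RQ runs at -43.00°; with |RQ| = 9.8, Q = (39.22, 17.46). Then |DQ| = |Q − D| = 42.93.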